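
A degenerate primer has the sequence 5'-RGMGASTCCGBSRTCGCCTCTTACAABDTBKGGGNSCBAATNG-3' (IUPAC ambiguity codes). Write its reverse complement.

5'-CNATTVGSNCCCMVAHVTTGTAAGAGGCGAYSVCGGASTCKCY-3'

Standard pairs A↔T, G↔C; ambiguity codes pair R↔Y, M↔K, S↔S, B↔V, D↔H, N↔N. Complement (YCKCTSAGGCVSYAGCGGAGAATGTTVHAVMCCCNSGVTTANC), then reverse for 5'→3'.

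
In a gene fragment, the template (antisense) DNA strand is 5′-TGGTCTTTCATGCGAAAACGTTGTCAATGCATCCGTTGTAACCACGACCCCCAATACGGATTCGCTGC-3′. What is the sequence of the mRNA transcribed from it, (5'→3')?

5'-GCAGCGAAUCCGUAUUGGGGGUCGUGGUUACAACGGAUGCAUUGACAACGUUUUCGCAUGAAAGACCA-3'

The mRNA has the sequence of the coding strand (reverse complement of the template) with T→U. Reverse complement of TGGTCTTTCATGCGAAAACGTTGTCAATGCATCCGTTGTAACCACGACCCCCAATACGGATTCGCTGC is GCAGCGAATCCGTATTGGGGGTCGTGGTTACAACGGATGCATTGACAACGTTTTCGCATGAAAGACCA; then T→U.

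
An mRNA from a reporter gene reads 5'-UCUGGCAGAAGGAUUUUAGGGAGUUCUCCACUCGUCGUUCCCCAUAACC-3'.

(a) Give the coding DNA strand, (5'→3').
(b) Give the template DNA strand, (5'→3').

(a) 5'-TCTGGCAGAAGGATTTTAGGGAGTTCTCCACTCGTCGTTCCCCATAACC-3'
(b) 5′-GGTTATGGGGAACGACGAGTGGAGAACTCCCTAAAATCCTTCTGCCAGA-3′

(a) The coding strand matches the mRNA with U→T.
(b) The template strand is the reverse complement of the coding strand.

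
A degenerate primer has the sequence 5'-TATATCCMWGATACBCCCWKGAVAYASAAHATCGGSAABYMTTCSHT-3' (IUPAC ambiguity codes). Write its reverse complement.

5'-ADSGAAKRVTTSCCGATDTTSTRTBTCMWGGGVGTATCWKGGATATA-3'

Standard pairs A↔T, G↔C; ambiguity codes pair Y↔R, M↔K, W↔W, S↔S, B↔V, H↔D. Complement (ATATAGGKWCTATGVGGGWMCTBTRTSTTDTAGCCSTTVRKAAGSDA), then reverse for 5'→3'.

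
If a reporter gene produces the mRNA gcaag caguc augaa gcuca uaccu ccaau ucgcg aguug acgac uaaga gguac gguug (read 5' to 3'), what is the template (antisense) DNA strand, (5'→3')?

Replace U with T to get the coding DNA strand: GCAAGCAGTCATGAAGCTCATACCTCCAATTCGCGAGTTGACGACTAAGAGGTACGGTTG. The template strand is its reverse complement (complement CGTTCGTCAGTACTTCGAGTATGGAGGTTAAGCGCTCAACTGCTGATTCTCCATGCCAAC, then reverse).

5'-CAACCGTACCTCTTAGTCGTCAACTCGCGAATTGGAGGTATGAGCTTCATGACTGCTTGC-3'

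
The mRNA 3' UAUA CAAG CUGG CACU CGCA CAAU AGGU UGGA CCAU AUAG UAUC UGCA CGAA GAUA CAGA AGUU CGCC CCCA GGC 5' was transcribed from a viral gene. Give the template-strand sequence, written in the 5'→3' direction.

Written 5'→3' the mRNA is CGGACCCCCGCUUGAAGACAUAGAAGCACGUCUAUGAUAUACCAGGUUGGAUAACACGCUCACGGUCGAACAUAU, so the coding DNA strand is CGGACCCCCGCTTGAAGACATAGAAGCACGTCTATGATATACCAGGTTGGATAACACGCTCACGGTCGAACATAT. The template is its reverse complement.

5'-ATATGTTCGACCGTGAGCGTGTTATCCAACCTGGTATATCATAGACGTGCTTCTATGTCTTCAAGCGGGGGTCCG-3'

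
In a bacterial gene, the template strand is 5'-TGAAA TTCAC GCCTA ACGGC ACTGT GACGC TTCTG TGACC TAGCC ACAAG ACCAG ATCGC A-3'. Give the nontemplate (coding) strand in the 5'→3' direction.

5′-TGCGATCTGGTCTTGTGGCTAGGTCACAGAAGCGTCACAGTGCCGTTAGGCGTGAATTTCA-3′

The coding strand is complementary and antiparallel to the template: take the complement (A↔T, G↔C) and reverse.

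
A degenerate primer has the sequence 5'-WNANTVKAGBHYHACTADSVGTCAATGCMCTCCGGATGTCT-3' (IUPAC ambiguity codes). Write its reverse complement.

5'-AGACATCCGGAGKGCATTGACBSHTAGTDRDVCTMBANTNW-3'

Standard pairs A↔T, G↔C; ambiguity codes pair Y↔R, M↔K, W↔W, S↔S, B↔V, D↔H, N↔N. Complement (WNTNABMTCVDRDTGATHSBCAGTTACGKGAGGCCTACAGA), then reverse for 5'→3'.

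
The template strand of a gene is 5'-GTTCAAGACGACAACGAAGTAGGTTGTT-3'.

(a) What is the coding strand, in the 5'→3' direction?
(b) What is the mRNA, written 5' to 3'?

(a) 5'-AACAACCTACTTCGTTGTCGTCTTGAAC-3'
(b) 5'-AACAACCUACUUCGUUGUCGUCUUGAAC-3'

(a) The coding strand is the reverse complement of the template: complement CAAGTTCTGCTGTTGCTTCATCCAACAA, then reverse.
(b) mRNA has the coding-strand sequence with T→U.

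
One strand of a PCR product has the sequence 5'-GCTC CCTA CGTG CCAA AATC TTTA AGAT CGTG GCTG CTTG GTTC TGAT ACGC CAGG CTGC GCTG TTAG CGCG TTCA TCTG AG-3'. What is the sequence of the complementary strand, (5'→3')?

5'-CTCAGATGAACGCGCTAACAGCGCAGCCTGGCGTATCAGAACCAAGCAGCCACGATCTTAAAGATTTTGGCACGTAGGGAGC-3'

The complement of GCTCCCTACGTGCCAAAATCTTTAAGATCGTGGCTGCTTGGTTCTGATACGCCAGGCTGCGCTGTTAGCGCGTTCATCTGAG is CGAGGGATGCACGGTTTTAGAAATTCTAGCACCGACGAACCAAGACTATGCGGTCCGACGCGACAATCGCGCAAGTAGACTC (A↔T, G↔C). DNA strands are antiparallel, so the complementary strand runs 3'→5'; reversing gives the 5'→3' form.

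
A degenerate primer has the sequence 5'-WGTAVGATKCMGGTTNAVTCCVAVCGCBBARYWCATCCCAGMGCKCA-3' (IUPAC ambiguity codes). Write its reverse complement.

Standard pairs A↔T, G↔C; ambiguity codes pair R↔Y, M↔K, W↔W, B↔V, N↔N. Complement (WCATBCTAMGKCCAANTBAGGBTBGCGVVTYRWGTAGGGTCKCGMGT), then reverse for 5'→3'.

5'-TGMGCKCTGGGATGWRYTVVGCGBTBGGABTNAACCKGMATCBTACW-3'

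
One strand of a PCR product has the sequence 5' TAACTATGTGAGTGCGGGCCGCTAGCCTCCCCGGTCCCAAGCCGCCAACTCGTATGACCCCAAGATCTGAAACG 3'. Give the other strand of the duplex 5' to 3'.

5'-CGTTTCAGATCTTGGGGTCATACGAGTTGGCGGCTTGGGACCGGGGAGGCTAGCGGCCCGCACTCACATAGTTA-3'

The complement of TAACTATGTGAGTGCGGGCCGCTAGCCTCCCCGGTCCCAAGCCGCCAACTCGTATGACCCCAAGATCTGAAACG is ATTGATACACTCACGCCCGGCGATCGGAGGGGCCAGGGTTCGGCGGTTGAGCATACTGGGGTTCTAGACTTTGC (A↔T, G↔C). DNA strands are antiparallel, so the complementary strand runs 3'→5'; reversing gives the 5'→3' form.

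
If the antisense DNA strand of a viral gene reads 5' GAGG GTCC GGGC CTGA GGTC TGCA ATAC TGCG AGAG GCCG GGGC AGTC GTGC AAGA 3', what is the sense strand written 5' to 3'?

The coding strand is complementary and antiparallel to the template: take the complement (A↔T, G↔C) and reverse.

5'-TCTTGCACGACTGCCCCGGCCTCTCGCAGTATTGCAGACCTCAGGCCCGGACCCTC-3'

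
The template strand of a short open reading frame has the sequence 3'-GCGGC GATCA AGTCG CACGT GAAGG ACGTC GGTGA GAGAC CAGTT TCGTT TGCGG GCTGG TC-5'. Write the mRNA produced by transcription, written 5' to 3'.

5′-CGCCGCUAGUUCAGCGUGCACUUCCUGCAGCCACUCUCUGGUCAAAGCAAACGCCCGACCAG-3′

Reading the template 3'→5' as shown, RNA polymerase pairs each base (A→U, T→A, G↔C) to build mRNA 5'→3' directly.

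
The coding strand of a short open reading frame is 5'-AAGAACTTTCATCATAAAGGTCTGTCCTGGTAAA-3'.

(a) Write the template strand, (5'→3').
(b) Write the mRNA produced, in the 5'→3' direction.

(a) 5'-TTTACCAGGACAGACCTTTATGATGAAAGTTCTT-3'
(b) 5′-AAGAACUUUCAUCAUAAAGGUCUGUCCUGGUAAA-3′

(a) The template strand is the reverse complement of the coding strand: complement TTCTTGAAAGTAGTATTTCCAGACAGGACCATTT, then reverse.
(b) mRNA matches the coding strand with T→U.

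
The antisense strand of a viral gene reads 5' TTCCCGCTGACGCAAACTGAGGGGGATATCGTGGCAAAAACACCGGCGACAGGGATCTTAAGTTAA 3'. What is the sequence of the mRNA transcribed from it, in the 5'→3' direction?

5′-UUAACUUAAGAUCCCUGUCGCCGGUGUUUUUGCCACGAUAUCCCCCUCAGUUUGCGUCAGCGGGAA-3′

The mRNA has the sequence of the coding strand (reverse complement of the template) with T→U. Reverse complement of TTCCCGCTGACGCAAACTGAGGGGGATATCGTGGCAAAAACACCGGCGACAGGGATCTTAAGTTAA is TTAACTTAAGATCCCTGTCGCCGGTGTTTTTGCCACGATATCCCCCTCAGTTTGCGTCAGCGGGAA; then T→U.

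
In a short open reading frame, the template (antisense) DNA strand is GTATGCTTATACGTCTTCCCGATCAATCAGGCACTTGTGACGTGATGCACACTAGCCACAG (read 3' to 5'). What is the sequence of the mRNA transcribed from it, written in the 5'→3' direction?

5′-CAUACGAAUAUGCAGAAGGGCUAGUUAGUCCGUGAACACUGCACUACGUGUGAUCGGUGUC-3′

Reading the template 3'→5' as shown, RNA polymerase pairs each base (A→U, T→A, G↔C) to build mRNA 5'→3' directly.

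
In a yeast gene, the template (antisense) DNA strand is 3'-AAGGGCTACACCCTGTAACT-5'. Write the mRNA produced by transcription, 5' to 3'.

5'-UUCCCGAUGUGGGACAUUGA-3'

Reading the template 3'→5' as shown, RNA polymerase pairs each base (A→U, T→A, G↔C) to build mRNA 5'→3' directly.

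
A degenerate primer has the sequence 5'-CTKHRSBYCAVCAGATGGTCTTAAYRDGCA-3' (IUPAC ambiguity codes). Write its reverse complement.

Standard pairs A↔T, G↔C; ambiguity codes pair R↔Y, K↔M, S↔S, B↔V, D↔H. Complement (GAMDYSVRGTBGTCTACCAGAATTRYHCGT), then reverse for 5'→3'.

5′-TGCHYRTTAAGACCATCTGBTGRVSYDMAG-3′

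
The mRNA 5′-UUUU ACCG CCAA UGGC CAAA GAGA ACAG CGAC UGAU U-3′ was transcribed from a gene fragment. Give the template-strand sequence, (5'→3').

Replace U with T to get the coding DNA strand: TTTTACCGCCAATGGCCAAAGAGAACAGCGACTGATT. The template strand is its reverse complement (complement AAAATGGCGGTTACCGGTTTCTCTTGTCGCTGACTAA, then reverse).

5'-AATCAGTCGCTGTTCTCTTTGGCCATTGGCGGTAAAA-3'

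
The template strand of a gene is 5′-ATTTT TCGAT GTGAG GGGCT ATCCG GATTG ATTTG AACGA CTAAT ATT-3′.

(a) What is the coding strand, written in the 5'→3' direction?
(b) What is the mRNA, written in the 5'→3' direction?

(a) The coding strand is the reverse complement of the template: complement TAAAAAGCTACACTCCCCGATAGGCCTAACTAAACTTGCTGATTATAA, then reverse.
(b) mRNA has the coding-strand sequence with T→U.

(a) 5'-AATATTAGTCGTTCAAATCAATCCGGATAGCCCCTCACATCGAAAAAT-3'
(b) 5'-AAUAUUAGUCGUUCAAAUCAAUCCGGAUAGCCCCUCACAUCGAAAAAU-3'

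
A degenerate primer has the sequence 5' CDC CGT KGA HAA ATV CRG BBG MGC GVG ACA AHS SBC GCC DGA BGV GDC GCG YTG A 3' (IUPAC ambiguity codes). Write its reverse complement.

Standard pairs A↔T, G↔C; ambiguity codes pair R↔Y, M↔K, S↔S, B↔V, D↔H. Complement (GHGGCAMCTDTTTABGYCVVCKCGCBCTGTTDSSVGCGGHCTVCBCHGCGCRACT), then reverse for 5'→3'.

5'-TCARCGCGHCBCVTCHGGCGVSSDTTGTCBCGCKCVVCYGBATTTDTCMACGGHG-3'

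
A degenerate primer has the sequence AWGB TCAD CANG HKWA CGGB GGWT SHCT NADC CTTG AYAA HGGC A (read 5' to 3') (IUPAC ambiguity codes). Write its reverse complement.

5'-TGCCDTTRTCAAGGHTNAGDSAWCCVCCGTWMDCNTGHTGAVCWT-3'

Standard pairs A↔T, G↔C; ambiguity codes pair Y↔R, K↔M, W↔W, S↔S, B↔V, D↔H, N↔N. Complement (TWCVAGTHGTNCDMWTGCCVCCWASDGANTHGGAACTRTTDCCGT), then reverse for 5'→3'.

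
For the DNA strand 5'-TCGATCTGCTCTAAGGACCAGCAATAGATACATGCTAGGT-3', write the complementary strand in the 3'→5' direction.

3'-AGCTAGACGAGATTCCTGGTCGTTATCTATGTACGATCCA-5'

Base-pairing A↔T, G↔C gives the complement. The complementary strand is antiparallel, so paired with a 5'→3' strand it runs 3'→5'.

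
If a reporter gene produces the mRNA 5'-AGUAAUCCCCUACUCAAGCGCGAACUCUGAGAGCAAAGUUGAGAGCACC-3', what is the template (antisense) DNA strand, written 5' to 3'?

5'-GGTGCTCTCAACTTTGCTCTCAGAGTTCGCGCTTGAGTAGGGGATTACT-3'

Replace U with T to get the coding DNA strand: AGTAATCCCCTACTCAAGCGCGAACTCTGAGAGCAAAGTTGAGAGCACC. The template strand is its reverse complement (complement TCATTAGGGGATGAGTTCGCGCTTGAGACTCTCGTTTCAACTCTCGTGG, then reverse).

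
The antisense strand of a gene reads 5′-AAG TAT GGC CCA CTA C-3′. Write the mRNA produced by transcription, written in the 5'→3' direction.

The mRNA has the sequence of the coding strand (reverse complement of the template) with T→U. Reverse complement of AAGTATGGCCCACTAC is GTAGTGGGCCATACTT; then T→U.

5'-GUAGUGGGCCAUACUU-3'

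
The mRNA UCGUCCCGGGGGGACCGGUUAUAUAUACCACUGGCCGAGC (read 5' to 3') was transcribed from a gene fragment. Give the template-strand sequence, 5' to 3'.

Replace U with T to get the coding DNA strand: TCGTCCCGGGGGGACCGGTTATATATACCACTGGCCGAGC. The template strand is its reverse complement (complement AGCAGGGCCCCCCTGGCCAATATATATGGTGACCGGCTCG, then reverse).

5'-GCTCGGCCAGTGGTATATATAACCGGTCCCCCCGGGACGA-3'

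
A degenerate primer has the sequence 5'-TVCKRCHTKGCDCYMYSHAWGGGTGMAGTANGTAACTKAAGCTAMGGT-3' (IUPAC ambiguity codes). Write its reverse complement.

5'-ACCKTAGCTTMAGTTACNTACTKCACCCWTDSRKRGHGCMADGYMGBA-3'

Standard pairs A↔T, G↔C; ambiguity codes pair R↔Y, M↔K, W↔W, S↔S, D↔H, V↔B, N↔N. Complement (ABGMYGDAMCGHGRKRSDTWCCCACKTCATNCATTGAMTTCGATKCCA), then reverse for 5'→3'.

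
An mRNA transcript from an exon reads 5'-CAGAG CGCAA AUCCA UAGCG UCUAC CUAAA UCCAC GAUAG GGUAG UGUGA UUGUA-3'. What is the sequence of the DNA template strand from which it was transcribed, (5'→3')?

Replace U with T to get the coding DNA strand: CAGAGCGCAAATCCATAGCGTCTACCTAAATCCACGATAGGGTAGTGTGATTGTA. The template strand is its reverse complement (complement GTCTCGCGTTTAGGTATCGCAGATGGATTTAGGTGCTATCCCATCACACTAACAT, then reverse).

5'-TACAATCACACTACCCTATCGTGGATTTAGGTAGACGCTATGGATTTGCGCTCTG-3'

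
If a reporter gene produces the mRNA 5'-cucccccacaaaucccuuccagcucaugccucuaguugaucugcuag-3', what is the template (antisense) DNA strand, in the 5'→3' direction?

5'-CTAGCAGATCAACTAGAGGCATGAGCTGGAAGGGATTTGTGGGGGAG-3'

Replace U with T to get the coding DNA strand: CTCCCCCACAAATCCCTTCCAGCTCATGCCTCTAGTTGATCTGCTAG. The template strand is its reverse complement (complement GAGGGGGTGTTTAGGGAAGGTCGAGTACGGAGATCAACTAGACGATC, then reverse).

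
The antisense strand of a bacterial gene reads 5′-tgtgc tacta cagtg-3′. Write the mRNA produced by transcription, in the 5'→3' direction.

The mRNA has the sequence of the coding strand (reverse complement of the template) with T→U. Reverse complement of TGTGCTACTACAGTG is CACTGTAGTAGCACA; then T→U.

5'-CACUGUAGUAGCACA-3'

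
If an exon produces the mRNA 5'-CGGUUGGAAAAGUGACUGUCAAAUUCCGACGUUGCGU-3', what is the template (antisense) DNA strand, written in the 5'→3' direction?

5'-ACGCAACGTCGGAATTTGACAGTCACTTTTCCAACCG-3'

Replace U with T to get the coding DNA strand: CGGTTGGAAAAGTGACTGTCAAATTCCGACGTTGCGT. The template strand is its reverse complement (complement GCCAACCTTTTCACTGACAGTTTAAGGCTGCAACGCA, then reverse).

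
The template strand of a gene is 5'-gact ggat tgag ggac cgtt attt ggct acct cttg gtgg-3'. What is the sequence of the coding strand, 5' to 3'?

5'-CCACCAAGAGGTAGCCAAATAACGGTCCCTCAATCCAGTC-3'

The coding strand is complementary and antiparallel to the template: take the complement (A↔T, G↔C) and reverse.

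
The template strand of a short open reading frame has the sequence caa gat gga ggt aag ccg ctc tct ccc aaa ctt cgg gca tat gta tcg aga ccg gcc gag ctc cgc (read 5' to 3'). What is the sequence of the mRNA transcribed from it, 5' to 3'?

RNA polymerase reads the template 3'→5' and synthesizes mRNA 5'→3' by base-pairing (A→U, T→A, G↔C). The complement of the template is GTTCTACCTCCATTCGGCGAGAGAGGGTTTGAAGCCCGTATACATAGCTCTGGCCGGCTCGAGGCG; antiparallel, so 5'→3' the coding strand is GCGGAGCTCGGCCGGTCTCGATACATATGCCCGAAGTTTGGGAGAGAGCGGCTTACCTCCATCTTG. Replace T with U for the mRNA.

5'-GCGGAGCUCGGCCGGUCUCGAUACAUAUGCCCGAAGUUUGGGAGAGAGCGGCUUACCUCCAUCUUG-3'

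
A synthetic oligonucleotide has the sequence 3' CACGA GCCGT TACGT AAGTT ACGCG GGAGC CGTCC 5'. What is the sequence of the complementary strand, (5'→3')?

The strand is given 3'→5', so its complement runs 5'→3' in the same left-to-right order: pair each base A↔T, G↔C.

5'-GTGCTCGGCAATGCATTCAATGCGCCCTCGGCAGG-3'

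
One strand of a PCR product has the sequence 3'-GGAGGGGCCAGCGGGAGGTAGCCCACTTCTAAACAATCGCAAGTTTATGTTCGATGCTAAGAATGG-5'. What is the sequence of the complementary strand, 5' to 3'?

5'-CCTCCCCGGTCGCCCTCCATCGGGTGAAGATTTGTTAGCGTTCAAATACAAGCTACGATTCTTACC-3'

The strand is given 3'→5', so its complement runs 5'→3' in the same left-to-right order: pair each base A↔T, G↔C.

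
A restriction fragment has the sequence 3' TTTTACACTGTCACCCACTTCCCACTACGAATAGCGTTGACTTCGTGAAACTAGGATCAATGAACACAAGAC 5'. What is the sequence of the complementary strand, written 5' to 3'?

The strand is given 3'→5', so its complement runs 5'→3' in the same left-to-right order: pair each base A↔T, G↔C.

5′-AAAATGTGACAGTGGGTGAAGGGTGATGCTTATCGCAACTGAAGCACTTTGATCCTAGTTACTTGTGTTCTG-3′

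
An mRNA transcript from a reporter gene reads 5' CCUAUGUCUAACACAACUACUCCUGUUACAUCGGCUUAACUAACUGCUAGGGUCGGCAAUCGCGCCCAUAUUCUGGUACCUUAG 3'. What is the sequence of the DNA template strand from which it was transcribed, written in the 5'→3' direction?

5′-CTAAGGTACCAGAATATGGGCGCGATTGCCGACCCTAGCAGTTAGTTAAGCCGATGTAACAGGAGTAGTTGTGTTAGACATAGG-3′

Replace U with T to get the coding DNA strand: CCTATGTCTAACACAACTACTCCTGTTACATCGGCTTAACTAACTGCTAGGGTCGGCAATCGCGCCCATATTCTGGTACCTTAG. The template strand is its reverse complement (complement GGATACAGATTGTGTTGATGAGGACAATGTAGCCGAATTGATTGACGATCCCAGCCGTTAGCGCGGGTATAAGACCATGGAATC, then reverse).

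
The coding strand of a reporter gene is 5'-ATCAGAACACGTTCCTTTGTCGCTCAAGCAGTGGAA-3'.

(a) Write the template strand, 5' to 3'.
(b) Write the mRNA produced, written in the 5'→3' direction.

(a) The template strand is the reverse complement of the coding strand: complement TAGTCTTGTGCAAGGAAACAGCGAGTTCGTCACCTT, then reverse.
(b) mRNA matches the coding strand with T→U.

(a) 5'-TTCCACTGCTTGAGCGACAAAGGAACGTGTTCTGAT-3'
(b) 5′-AUCAGAACACGUUCCUUUGUCGCUCAAGCAGUGGAA-3′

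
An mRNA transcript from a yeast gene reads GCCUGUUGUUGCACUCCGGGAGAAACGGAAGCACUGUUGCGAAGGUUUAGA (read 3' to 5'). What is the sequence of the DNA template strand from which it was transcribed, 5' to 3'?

5'-CGGACAACAACGTGAGGCCCTCTTTGCCTTCGTGACAACGCTTCCAAATCT-3'

Written 5'→3' the mRNA is AGAUUUGGAAGCGUUGUCACGAAGGCAAAGAGGGCCUCACGUUGUUGUCCG, so the coding DNA strand is AGATTTGGAAGCGTTGTCACGAAGGCAAAGAGGGCCTCACGTTGTTGTCCG. The template is its reverse complement.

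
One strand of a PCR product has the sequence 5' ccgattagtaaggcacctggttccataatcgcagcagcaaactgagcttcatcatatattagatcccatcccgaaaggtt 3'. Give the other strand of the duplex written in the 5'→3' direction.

5'-AACCTTTCGGGATGGGATCTAATATATGATGAAGCTCAGTTTGCTGCTGCGATTATGGAACCAGGTGCCTTACTAATCGG-3'

Pairing A↔T and G↔C gives GGCTAATCATTCCGTGGACCAAGGTATTAGCGTCGTCGTTTGACTCGAAGTAGTATATAATCTAGGGTAGGGCTTTCCAA, running 3'→5'. Reverse for the 5'→3' convention.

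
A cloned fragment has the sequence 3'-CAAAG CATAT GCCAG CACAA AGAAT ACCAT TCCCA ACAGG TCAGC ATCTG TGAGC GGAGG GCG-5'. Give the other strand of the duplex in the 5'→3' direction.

5'-GTTTCGTATACGGTCGTGTTTCTTATGGTAAGGGTTGTCCAGTCGTAGACACTCGCCTCCCGC-3'

The strand is given 3'→5', so its complement runs 5'→3' in the same left-to-right order: pair each base A↔T, G↔C.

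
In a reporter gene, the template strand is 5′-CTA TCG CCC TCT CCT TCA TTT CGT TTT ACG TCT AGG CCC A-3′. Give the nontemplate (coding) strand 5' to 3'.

The coding strand is complementary and antiparallel to the template: take the complement (A↔T, G↔C) and reverse.

5'-TGGGCCTAGACGTAAAACGAAATGAAGGAGAGGGCGATAG-3'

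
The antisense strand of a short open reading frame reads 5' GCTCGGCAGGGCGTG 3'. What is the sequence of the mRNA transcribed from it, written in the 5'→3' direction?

The mRNA has the sequence of the coding strand (reverse complement of the template) with T→U. Reverse complement of GCTCGGCAGGGCGTG is CACGCCCTGCCGAGC; then T→U.

5'-CACGCCCUGCCGAGC-3'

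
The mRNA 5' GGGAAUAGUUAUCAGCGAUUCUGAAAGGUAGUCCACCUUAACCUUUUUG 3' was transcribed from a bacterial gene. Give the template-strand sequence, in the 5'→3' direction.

Replace U with T to get the coding DNA strand: GGGAATAGTTATCAGCGATTCTGAAAGGTAGTCCACCTTAACCTTTTTG. The template strand is its reverse complement (complement CCCTTATCAATAGTCGCTAAGACTTTCCATCAGGTGGAATTGGAAAAAC, then reverse).

5'-CAAAAAGGTTAAGGTGGACTACCTTTCAGAATCGCTGATAACTATTCCC-3'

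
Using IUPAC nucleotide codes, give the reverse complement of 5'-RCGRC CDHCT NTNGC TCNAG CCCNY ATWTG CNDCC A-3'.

Standard pairs A↔T, G↔C; ambiguity codes pair R↔Y, W↔W, D↔H, N↔N. Complement (YGCYGGHDGANANCGAGNTCGGGNRTAWACGNHGGT), then reverse for 5'→3'.

5'-TGGHNGCAWATRNGGGCTNGAGCNANAGDHGGYCGY-3'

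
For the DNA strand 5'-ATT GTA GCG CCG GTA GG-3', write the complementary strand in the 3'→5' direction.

3'-TAACATCGCGGCCATCC-5'

Base-pairing A↔T, G↔C gives the complement. The complementary strand is antiparallel, so paired with a 5'→3' strand it runs 3'→5'.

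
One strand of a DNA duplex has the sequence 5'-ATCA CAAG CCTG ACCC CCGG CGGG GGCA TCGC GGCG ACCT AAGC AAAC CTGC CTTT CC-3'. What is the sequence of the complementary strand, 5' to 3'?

The complement of ATCACAAGCCTGACCCCCGGCGGGGGCATCGCGGCGACCTAAGCAAACCTGCCTTTCC is TAGTGTTCGGACTGGGGGCCGCCCCCGTAGCGCCGCTGGATTCGTTTGGACGGAAAGG (A↔T, G↔C). DNA strands are antiparallel, so the complementary strand runs 3'→5'; reversing gives the 5'→3' form.

5'-GGAAAGGCAGGTTTGCTTAGGTCGCCGCGATGCCCCCGCCGGGGGTCAGGCTTGTGAT-3'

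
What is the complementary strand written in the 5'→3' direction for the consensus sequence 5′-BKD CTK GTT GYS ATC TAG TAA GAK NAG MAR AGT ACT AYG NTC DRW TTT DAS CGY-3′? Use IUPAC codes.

5'-RCGSTHAAAWYHGANCRTAGTACTYTKCTNMTCTTACTAGATSRCAACMAGHMV-3'

Standard pairs A↔T, G↔C; ambiguity codes pair R↔Y, M↔K, W↔W, S↔S, B↔V, D↔H, N↔N. Complement (VMHGAMCAACRSTAGATCATTCTMNTCKTYTCATGATRCNAGHYWAAAHTSGCR), then reverse for 5'→3'.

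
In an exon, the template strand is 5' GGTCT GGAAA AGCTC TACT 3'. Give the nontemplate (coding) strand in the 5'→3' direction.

5'-AGTAGAGCTTTTCCAGACC-3'

The coding strand is complementary and antiparallel to the template: take the complement (A↔T, G↔C) and reverse.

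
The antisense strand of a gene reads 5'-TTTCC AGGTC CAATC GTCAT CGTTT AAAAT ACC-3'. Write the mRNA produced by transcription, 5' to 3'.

The mRNA has the sequence of the coding strand (reverse complement of the template) with T→U. Reverse complement of TTTCCAGGTCCAATCGTCATCGTTTAAAATACC is GGTATTTTAAACGATGACGATTGGACCTGGAAA; then T→U.

5'-GGUAUUUUAAACGAUGACGAUUGGACCUGGAAA-3'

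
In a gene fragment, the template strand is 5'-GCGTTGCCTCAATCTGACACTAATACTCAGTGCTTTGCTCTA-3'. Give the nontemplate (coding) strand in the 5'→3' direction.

The coding strand is complementary and antiparallel to the template: take the complement (A↔T, G↔C) and reverse.

5'-TAGAGCAAAGCACTGAGTATTAGTGTCAGATTGAGGCAACGC-3'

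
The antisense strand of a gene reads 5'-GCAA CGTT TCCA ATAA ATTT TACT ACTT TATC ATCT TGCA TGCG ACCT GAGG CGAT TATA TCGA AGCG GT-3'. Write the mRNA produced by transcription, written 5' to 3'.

5'-ACCGCUUCGAUAUAAUCGCCUCAGGUCGCAUGCAAGAUGAUAAAGUAGUAAAAUUUAUUGGAAACGUUGC-3'

The mRNA has the sequence of the coding strand (reverse complement of the template) with T→U. Reverse complement of GCAACGTTTCCAATAAATTTTACTACTTTATCATCTTGCATGCGACCTGAGGCGATTATATCGAAGCGGT is ACCGCTTCGATATAATCGCCTCAGGTCGCATGCAAGATGATAAAGTAGTAAAATTTATTGGAAACGTTGC; then T→U.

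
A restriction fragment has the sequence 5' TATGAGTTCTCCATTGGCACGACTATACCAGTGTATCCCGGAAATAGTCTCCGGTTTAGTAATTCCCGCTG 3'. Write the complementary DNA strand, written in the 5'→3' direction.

5'-CAGCGGGAATTACTAAACCGGAGACTATTTCCGGGATACACTGGTATAGTCGTGCCAATGGAGAACTCATA-3'

The complement of TATGAGTTCTCCATTGGCACGACTATACCAGTGTATCCCGGAAATAGTCTCCGGTTTAGTAATTCCCGCTG is ATACTCAAGAGGTAACCGTGCTGATATGGTCACATAGGGCCTTTATCAGAGGCCAAATCATTAAGGGCGAC (A↔T, G↔C). DNA strands are antiparallel, so the complementary strand runs 3'→5'; reversing gives the 5'→3' form.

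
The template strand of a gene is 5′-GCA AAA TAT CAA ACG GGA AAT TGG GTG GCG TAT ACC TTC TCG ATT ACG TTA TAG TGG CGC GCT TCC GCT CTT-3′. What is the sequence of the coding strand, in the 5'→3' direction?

5'-AAGAGCGGAAGCGCGCCACTATAACGTAATCGAGAAGGTATACGCCACCCAATTTCCCGTTTGATATTTTGC-3'

The coding strand is complementary and antiparallel to the template: take the complement (A↔T, G↔C) and reverse.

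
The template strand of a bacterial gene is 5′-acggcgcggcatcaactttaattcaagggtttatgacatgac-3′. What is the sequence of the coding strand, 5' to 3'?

5'-GTCATGTCATAAACCCTTGAATTAAAGTTGATGCCGCGCCGT-3'

The coding strand is complementary and antiparallel to the template: take the complement (A↔T, G↔C) and reverse.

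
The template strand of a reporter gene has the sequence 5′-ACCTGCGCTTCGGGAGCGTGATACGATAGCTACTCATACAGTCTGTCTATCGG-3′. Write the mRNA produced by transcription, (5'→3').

The mRNA has the sequence of the coding strand (reverse complement of the template) with T→U. Reverse complement of ACCTGCGCTTCGGGAGCGTGATACGATAGCTACTCATACAGTCTGTCTATCGG is CCGATAGACAGACTGTATGAGTAGCTATCGTATCACGCTCCCGAAGCGCAGGT; then T→U.

5'-CCGAUAGACAGACUGUAUGAGUAGCUAUCGUAUCACGCUCCCGAAGCGCAGGU-3'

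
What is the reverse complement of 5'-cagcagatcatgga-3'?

5′-TCCATGATCTGCTG-3′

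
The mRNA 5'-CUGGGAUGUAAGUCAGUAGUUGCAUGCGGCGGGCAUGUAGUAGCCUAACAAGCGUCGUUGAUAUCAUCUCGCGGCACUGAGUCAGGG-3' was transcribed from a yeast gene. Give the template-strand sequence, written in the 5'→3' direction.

5'-CCCTGACTCAGTGCCGCGAGATGATATCAACGACGCTTGTTAGGCTACTACATGCCCGCCGCATGCAACTACTGACTTACATCCCAG-3'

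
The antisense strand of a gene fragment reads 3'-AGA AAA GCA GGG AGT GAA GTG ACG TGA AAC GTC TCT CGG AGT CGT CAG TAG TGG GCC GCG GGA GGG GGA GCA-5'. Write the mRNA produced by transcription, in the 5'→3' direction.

Reading the template 3'→5' as shown, RNA polymerase pairs each base (A→U, T→A, G↔C) to build mRNA 5'→3' directly.

5′-UCUUUUCGUCCCUCACUUCACUGCACUUUGCAGAGAGCCUCAGCAGUCAUCACCCGGCGCCCUCCCCCUCGU-3′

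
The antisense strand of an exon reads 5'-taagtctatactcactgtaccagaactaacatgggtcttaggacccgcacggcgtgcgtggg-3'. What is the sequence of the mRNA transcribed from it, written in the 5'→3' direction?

RNA polymerase reads the template 3'→5' and synthesizes mRNA 5'→3' by base-pairing (A→U, T→A, G↔C). The complement of the template is ATTCAGATATGAGTGACATGGTCTTGATTGTACCCAGAATCCTGGGCGTGCCGCACGCACCC; antiparallel, so 5'→3' the coding strand is CCCACGCACGCCGTGCGGGTCCTAAGACCCATGTTAGTTCTGGTACAGTGAGTATAGACTTA. Replace T with U for the mRNA.

5'-CCCACGCACGCCGUGCGGGUCCUAAGACCCAUGUUAGUUCUGGUACAGUGAGUAUAGACUUA-3'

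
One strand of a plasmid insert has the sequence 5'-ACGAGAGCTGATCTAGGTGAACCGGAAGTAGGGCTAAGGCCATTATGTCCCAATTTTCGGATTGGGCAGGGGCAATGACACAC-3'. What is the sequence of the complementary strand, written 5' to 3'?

The complement of ACGAGAGCTGATCTAGGTGAACCGGAAGTAGGGCTAAGGCCATTATGTCCCAATTTTCGGATTGGGCAGGGGCAATGACACAC is TGCTCTCGACTAGATCCACTTGGCCTTCATCCCGATTCCGGTAATACAGGGTTAAAAGCCTAACCCGTCCCCGTTACTGTGTG (A↔T, G↔C). DNA strands are antiparallel, so the complementary strand runs 3'→5'; reversing gives the 5'→3' form.

5'-GTGTGTCATTGCCCCTGCCCAATCCGAAAATTGGGACATAATGGCCTTAGCCCTACTTCCGGTTCACCTAGATCAGCTCTCGT-3'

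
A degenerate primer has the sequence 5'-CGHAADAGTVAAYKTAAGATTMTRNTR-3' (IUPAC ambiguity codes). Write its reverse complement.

Standard pairs A↔T, G↔C; ambiguity codes pair R↔Y, M↔K, D↔H, V↔B, N↔N. Complement (GCDTTHTCABTTRMATTCTAAKAYNAY), then reverse for 5'→3'.

5'-YANYAKAATCTTAMRTTBACTHTTDCG-3'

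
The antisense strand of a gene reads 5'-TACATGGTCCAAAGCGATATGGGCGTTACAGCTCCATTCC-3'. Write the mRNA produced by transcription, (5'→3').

5'-GGAAUGGAGCUGUAACGCCCAUAUCGCUUUGGACCAUGUA-3'

RNA polymerase reads the template 3'→5' and synthesizes mRNA 5'→3' by base-pairing (A→U, T→A, G↔C). The complement of the template is ATGTACCAGGTTTCGCTATACCCGCAATGTCGAGGTAAGG; antiparallel, so 5'→3' the coding strand is GGAATGGAGCTGTAACGCCCATATCGCTTTGGACCATGTA. Replace T with U for the mRNA.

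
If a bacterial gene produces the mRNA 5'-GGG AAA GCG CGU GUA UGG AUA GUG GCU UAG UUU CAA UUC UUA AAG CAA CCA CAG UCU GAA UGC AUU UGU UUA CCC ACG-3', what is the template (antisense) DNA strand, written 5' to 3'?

5'-CGTGGGTAAACAAATGCATTCAGACTGTGGTTGCTTTAAGAATTGAAACTAAGCCACTATCCATACACGCGCTTTCCC-3'

Replace U with T to get the coding DNA strand: GGGAAAGCGCGTGTATGGATAGTGGCTTAGTTTCAATTCTTAAAGCAACCACAGTCTGAATGCATTTGTTTACCCACG. The template strand is its reverse complement (complement CCCTTTCGCGCACATACCTATCACCGAATCAAAGTTAAGAATTTCGTTGGTGTCAGACTTACGTAAACAAATGGGTGC, then reverse).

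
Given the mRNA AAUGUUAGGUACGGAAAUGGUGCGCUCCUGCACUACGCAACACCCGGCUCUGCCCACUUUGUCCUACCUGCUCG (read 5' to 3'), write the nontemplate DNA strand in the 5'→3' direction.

The coding DNA strand has the same 5'→3' sequence as the mRNA with U replaced by T.

5'-AATGTTAGGTACGGAAATGGTGCGCTCCTGCACTACGCAACACCCGGCTCTGCCCACTTTGTCCTACCTGCTCG-3'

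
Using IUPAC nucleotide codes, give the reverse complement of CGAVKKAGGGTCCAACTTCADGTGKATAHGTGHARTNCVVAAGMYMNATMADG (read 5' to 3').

Standard pairs A↔T, G↔C; ambiguity codes pair R↔Y, M↔K, D↔H, V↔B, N↔N. Complement (GCTBMMTCCCAGGTTGAAGTHCACMTATDCACDTYANGBBTTCKRKNTAKTHC), then reverse for 5'→3'.

5'-CHTKATNKRKCTTBBGNAYTDCACDTATMCACHTGAAGTTGGACCCTMMBTCG-3'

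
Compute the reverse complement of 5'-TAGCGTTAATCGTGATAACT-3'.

5'-AGTTATCACGATTAACGCTA-3'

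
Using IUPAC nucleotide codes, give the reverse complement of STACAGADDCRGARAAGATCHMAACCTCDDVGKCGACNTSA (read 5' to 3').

5'-TSANGTCGMCBHHGAGGTTKDGATCTTYTCYGHHTCTGTAS-3'

Standard pairs A↔T, G↔C; ambiguity codes pair R↔Y, M↔K, S↔S, D↔H, V↔B, N↔N. Complement (SATGTCTHHGYCTYTTCTAGDKTTGGAGHHBCMGCTGNAST), then reverse for 5'→3'.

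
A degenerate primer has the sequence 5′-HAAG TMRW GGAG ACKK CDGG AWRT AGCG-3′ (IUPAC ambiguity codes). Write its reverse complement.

Standard pairs A↔T, G↔C; ambiguity codes pair R↔Y, M↔K, W↔W, D↔H. Complement (DTTCAKYWCCTCTGMMGHCCTWYATCGC), then reverse for 5'→3'.

5'-CGCTAYWTCCHGMMGTCTCCWYKACTTD-3'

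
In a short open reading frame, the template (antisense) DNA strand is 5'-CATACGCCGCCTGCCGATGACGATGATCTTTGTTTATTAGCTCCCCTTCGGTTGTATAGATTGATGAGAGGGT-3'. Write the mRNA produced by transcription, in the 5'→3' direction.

RNA polymerase reads the template 3'→5' and synthesizes mRNA 5'→3' by base-pairing (A→U, T→A, G↔C). The complement of the template is GTATGCGGCGGACGGCTACTGCTACTAGAAACAAATAATCGAGGGGAAGCCAACATATCTAACTACTCTCCCA; antiparallel, so 5'→3' the coding strand is ACCCTCTCATCAATCTATACAACCGAAGGGGAGCTAATAAACAAAGATCATCGTCATCGGCAGGCGGCGTATG. Replace T with U for the mRNA.

5′-ACCCUCUCAUCAAUCUAUACAACCGAAGGGGAGCUAAUAAACAAAGAUCAUCGUCAUCGGCAGGCGGCGUAUG-3′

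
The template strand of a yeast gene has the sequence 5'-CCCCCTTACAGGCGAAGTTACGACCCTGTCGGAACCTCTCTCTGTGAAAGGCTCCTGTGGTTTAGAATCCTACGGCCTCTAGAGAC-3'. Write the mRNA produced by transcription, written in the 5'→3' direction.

RNA polymerase reads the template 3'→5' and synthesizes mRNA 5'→3' by base-pairing (A→U, T→A, G↔C). The complement of the template is GGGGGAATGTCCGCTTCAATGCTGGGACAGCCTTGGAGAGAGACACTTTCCGAGGACACCAAATCTTAGGATGCCGGAGATCTCTG; antiparallel, so 5'→3' the coding strand is GTCTCTAGAGGCCGTAGGATTCTAAACCACAGGAGCCTTTCACAGAGAGAGGTTCCGACAGGGTCGTAACTTCGCCTGTAAGGGGG. Replace T with U for the mRNA.

5'-GUCUCUAGAGGCCGUAGGAUUCUAAACCACAGGAGCCUUUCACAGAGAGAGGUUCCGACAGGGUCGUAACUUCGCCUGUAAGGGGG-3'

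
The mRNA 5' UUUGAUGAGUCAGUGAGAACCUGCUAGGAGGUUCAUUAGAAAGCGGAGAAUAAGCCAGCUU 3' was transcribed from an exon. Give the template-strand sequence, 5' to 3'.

5'-AAGCTGGCTTATTCTCCGCTTTCTAATGAACCTCCTAGCAGGTTCTCACTGACTCATCAAA-3'

Replace U with T to get the coding DNA strand: TTTGATGAGTCAGTGAGAACCTGCTAGGAGGTTCATTAGAAAGCGGAGAATAAGCCAGCTT. The template strand is its reverse complement (complement AAACTACTCAGTCACTCTTGGACGATCCTCCAAGTAATCTTTCGCCTCTTATTCGGTCGAA, then reverse).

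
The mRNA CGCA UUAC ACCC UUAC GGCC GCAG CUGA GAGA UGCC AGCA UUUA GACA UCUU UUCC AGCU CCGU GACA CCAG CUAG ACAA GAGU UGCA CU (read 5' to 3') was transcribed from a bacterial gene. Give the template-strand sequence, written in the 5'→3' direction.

5'-AGTGCAACTCTTGTCTAGCTGGTGTCACGGAGCTGGAAAAGATGTCTAAATGCTGGCATCTCTCAGCTGCGGCCGTAAGGGTGTAATGCG-3'

Replace U with T to get the coding DNA strand: CGCATTACACCCTTACGGCCGCAGCTGAGAGATGCCAGCATTTAGACATCTTTTCCAGCTCCGTGACACCAGCTAGACAAGAGTTGCACT. The template strand is its reverse complement (complement GCGTAATGTGGGAATGCCGGCGTCGACTCTCTACGGTCGTAAATCTGTAGAAAAGGTCGAGGCACTGTGGTCGATCTGTTCTCAACGTGA, then reverse).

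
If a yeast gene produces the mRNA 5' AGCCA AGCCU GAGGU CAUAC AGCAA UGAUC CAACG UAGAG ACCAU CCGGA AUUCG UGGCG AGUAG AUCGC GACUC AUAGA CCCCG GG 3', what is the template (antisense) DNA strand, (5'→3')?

Replace U with T to get the coding DNA strand: AGCCAAGCCTGAGGTCATACAGCAATGATCCAACGTAGAGACCATCCGGAATTCGTGGCGAGTAGATCGCGACTCATAGACCCCGGG. The template strand is its reverse complement (complement TCGGTTCGGACTCCAGTATGTCGTTACTAGGTTGCATCTCTGGTAGGCCTTAAGCACCGCTCATCTAGCGCTGAGTATCTGGGGCCC, then reverse).

5'-CCCGGGGTCTATGAGTCGCGATCTACTCGCCACGAATTCCGGATGGTCTCTACGTTGGATCATTGCTGTATGACCTCAGGCTTGGCT-3'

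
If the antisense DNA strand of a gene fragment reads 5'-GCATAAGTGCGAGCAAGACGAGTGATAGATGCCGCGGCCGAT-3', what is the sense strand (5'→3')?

The coding strand is complementary and antiparallel to the template: take the complement (A↔T, G↔C) and reverse.

5′-ATCGGCCGCGGCATCTATCACTCGTCTTGCTCGCACTTATGC-3′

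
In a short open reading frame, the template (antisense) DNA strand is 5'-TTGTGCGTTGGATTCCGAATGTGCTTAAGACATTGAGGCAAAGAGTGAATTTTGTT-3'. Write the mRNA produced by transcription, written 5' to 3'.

5′-AACAAAAUUCACUCUUUGCCUCAAUGUCUUAAGCACAUUCGGAAUCCAACGCACAA-3′

The mRNA has the sequence of the coding strand (reverse complement of the template) with T→U. Reverse complement of TTGTGCGTTGGATTCCGAATGTGCTTAAGACATTGAGGCAAAGAGTGAATTTTGTT is AACAAAATTCACTCTTTGCCTCAATGTCTTAAGCACATTCGGAATCCAACGCACAA; then T→U.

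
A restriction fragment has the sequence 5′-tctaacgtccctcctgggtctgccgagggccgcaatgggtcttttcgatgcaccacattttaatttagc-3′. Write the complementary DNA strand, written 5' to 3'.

5'-GCTAAATTAAAATGTGGTGCATCGAAAAGACCCATTGCGGCCCTCGGCAGACCCAGGAGGGACGTTAGA-3'

Pairing A↔T and G↔C gives AGATTGCAGGGAGGACCCAGACGGCTCCCGGCGTTACCCAGAAAAGCTACGTGGTGTAAAATTAAATCG, running 3'→5'. Reverse for the 5'→3' convention.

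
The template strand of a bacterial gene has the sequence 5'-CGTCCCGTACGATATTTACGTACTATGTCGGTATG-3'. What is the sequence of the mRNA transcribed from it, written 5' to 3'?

5'-CAUACCGACAUAGUACGUAAAUAUCGUACGGGACG-3'

RNA polymerase reads the template 3'→5' and synthesizes mRNA 5'→3' by base-pairing (A→U, T→A, G↔C). The complement of the template is GCAGGGCATGCTATAAATGCATGATACAGCCATAC; antiparallel, so 5'→3' the coding strand is CATACCGACATAGTACGTAAATATCGTACGGGACG. Replace T with U for the mRNA.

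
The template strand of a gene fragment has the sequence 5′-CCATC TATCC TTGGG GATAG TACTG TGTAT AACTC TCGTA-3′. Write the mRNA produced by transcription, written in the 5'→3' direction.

5′-UACGAGAGUUAUACACAGUACUAUCCCCAAGGAUAGAUGG-3′

The mRNA has the sequence of the coding strand (reverse complement of the template) with T→U. Reverse complement of CCATCTATCCTTGGGGATAGTACTGTGTATAACTCTCGTA is TACGAGAGTTATACACAGTACTATCCCCAAGGATAGATGG; then T→U.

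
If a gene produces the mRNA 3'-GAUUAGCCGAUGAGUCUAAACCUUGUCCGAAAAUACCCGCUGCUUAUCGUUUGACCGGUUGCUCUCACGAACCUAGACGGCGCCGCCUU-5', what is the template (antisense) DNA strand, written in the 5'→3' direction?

5'-CTAATCGGCTACTCAGATTTGGAACAGGCTTTTATGGGCGACGAATAGCAAACTGGCCAACGAGAGTGCTTGGATCTGCCGCGGCGGAA-3'

Written 5'→3' the mRNA is UUCCGCCGCGGCAGAUCCAAGCACUCUCGUUGGCCAGUUUGCUAUUCGUCGCCCAUAAAAGCCUGUUCCAAAUCUGAGUAGCCGAUUAG, so the coding DNA strand is TTCCGCCGCGGCAGATCCAAGCACTCTCGTTGGCCAGTTTGCTATTCGTCGCCCATAAAAGCCTGTTCCAAATCTGAGTAGCCGATTAG. The template is its reverse complement.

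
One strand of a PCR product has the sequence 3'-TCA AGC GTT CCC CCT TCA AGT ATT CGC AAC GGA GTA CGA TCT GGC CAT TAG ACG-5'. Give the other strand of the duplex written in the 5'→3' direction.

The strand is given 3'→5', so its complement runs 5'→3' in the same left-to-right order: pair each base A↔T, G↔C.

5′-AGTTCGCAAGGGGGAAGTTCATAAGCGTTGCCTCATGCTAGACCGGTAATCTGC-3′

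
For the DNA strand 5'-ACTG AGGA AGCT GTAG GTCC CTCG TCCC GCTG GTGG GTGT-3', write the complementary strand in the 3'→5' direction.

3'-TGACTCCTTCGACATCCAGGGAGCAGGGCGACCACCCACA-5'

Base-pairing A↔T, G↔C gives the complement. The complementary strand is antiparallel, so paired with a 5'→3' strand it runs 3'→5'.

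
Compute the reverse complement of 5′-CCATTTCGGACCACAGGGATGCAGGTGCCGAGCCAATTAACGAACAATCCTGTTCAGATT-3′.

5'-AATCTGAACAGGATTGTTCGTTAATTGGCTCGGCACCTGCATCCCTGTGGTCCGAAATGG-3'

Reading the sequence 3'→5' and pairing each base (A↔T, G↔C) gives the reverse complement directly.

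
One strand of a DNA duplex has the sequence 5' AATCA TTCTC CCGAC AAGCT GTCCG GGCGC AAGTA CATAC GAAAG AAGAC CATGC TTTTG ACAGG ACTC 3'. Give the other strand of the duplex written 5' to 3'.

The complement of AATCATTCTCCCGACAAGCTGTCCGGGCGCAAGTACATACGAAAGAAGACCATGCTTTTGACAGGACTC is TTAGTAAGAGGGCTGTTCGACAGGCCCGCGTTCATGTATGCTTTCTTCTGGTACGAAAACTGTCCTGAG (A↔T, G↔C). DNA strands are antiparallel, so the complementary strand runs 3'→5'; reversing gives the 5'→3' form.

5'-GAGTCCTGTCAAAAGCATGGTCTTCTTTCGTATGTACTTGCGCCCGGACAGCTTGTCGGGAGAATGATT-3'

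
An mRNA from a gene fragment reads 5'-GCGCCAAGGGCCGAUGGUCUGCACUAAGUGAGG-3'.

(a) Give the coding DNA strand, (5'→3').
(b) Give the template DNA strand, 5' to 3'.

(a) The coding strand matches the mRNA with U→T.
(b) The template strand is the reverse complement of the coding strand.

(a) 5'-GCGCCAAGGGCCGATGGTCTGCACTAAGTGAGG-3'
(b) 5'-CCTCACTTAGTGCAGACCATCGGCCCTTGGCGC-3'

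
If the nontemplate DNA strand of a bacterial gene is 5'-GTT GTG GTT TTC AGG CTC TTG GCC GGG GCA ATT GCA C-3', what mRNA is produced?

mRNA has the coding-strand sequence with U in place of T.

5'-GUUGUGGUUUUCAGGCUCUUGGCCGGGGCAAUUGCAC-3'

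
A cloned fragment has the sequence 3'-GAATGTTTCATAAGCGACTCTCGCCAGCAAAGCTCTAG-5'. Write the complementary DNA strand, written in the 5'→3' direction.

The strand is given 3'→5', so its complement runs 5'→3' in the same left-to-right order: pair each base A↔T, G↔C.

5′-CTTACAAAGTATTCGCTGAGAGCGGTCGTTTCGAGATC-3′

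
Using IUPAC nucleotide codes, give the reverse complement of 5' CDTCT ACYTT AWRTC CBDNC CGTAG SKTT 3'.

5'-AAMSCTACGGNHVGGAYWTAARGTAGAHG-3'

Standard pairs A↔T, G↔C; ambiguity codes pair R↔Y, K↔M, W↔W, S↔S, B↔V, D↔H, N↔N. Complement (GHAGATGRAATWYAGGVHNGGCATCSMAA), then reverse for 5'→3'.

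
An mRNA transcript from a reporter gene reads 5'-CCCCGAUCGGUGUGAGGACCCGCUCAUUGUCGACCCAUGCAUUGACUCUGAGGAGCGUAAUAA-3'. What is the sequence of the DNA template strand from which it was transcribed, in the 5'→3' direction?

5'-TTATTACGCTCCTCAGAGTCAATGCATGGGTCGACAATGAGCGGGTCCTCACACCGATCGGGG-3'

Replace U with T to get the coding DNA strand: CCCCGATCGGTGTGAGGACCCGCTCATTGTCGACCCATGCATTGACTCTGAGGAGCGTAATAA. The template strand is its reverse complement (complement GGGGCTAGCCACACTCCTGGGCGAGTAACAGCTGGGTACGTAACTGAGACTCCTCGCATTATT, then reverse).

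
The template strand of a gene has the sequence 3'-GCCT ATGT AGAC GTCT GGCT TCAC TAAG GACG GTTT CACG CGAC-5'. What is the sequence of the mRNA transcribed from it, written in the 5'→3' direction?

5'-CGGAUACAUCUGCAGACCGAAGUGAUUCCUGCCAAAGUGCGCUG-3'

Reading the template 3'→5' as shown, RNA polymerase pairs each base (A→U, T→A, G↔C) to build mRNA 5'→3' directly.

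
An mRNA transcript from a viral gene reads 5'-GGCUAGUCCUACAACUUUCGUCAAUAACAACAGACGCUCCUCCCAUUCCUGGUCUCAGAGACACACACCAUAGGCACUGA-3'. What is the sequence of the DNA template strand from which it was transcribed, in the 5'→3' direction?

5'-TCAGTGCCTATGGTGTGTGTCTCTGAGACCAGGAATGGGAGGAGCGTCTGTTGTTATTGACGAAAGTTGTAGGACTAGCC-3'

Replace U with T to get the coding DNA strand: GGCTAGTCCTACAACTTTCGTCAATAACAACAGACGCTCCTCCCATTCCTGGTCTCAGAGACACACACCATAGGCACTGA. The template strand is its reverse complement (complement CCGATCAGGATGTTGAAAGCAGTTATTGTTGTCTGCGAGGAGGGTAAGGACCAGAGTCTCTGTGTGTGGTATCCGTGACT, then reverse).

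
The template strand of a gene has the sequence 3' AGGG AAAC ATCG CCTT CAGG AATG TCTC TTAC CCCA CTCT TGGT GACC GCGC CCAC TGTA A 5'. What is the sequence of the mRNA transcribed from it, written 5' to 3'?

5′-UCCCUUUGUAGCGGAAGUCCUUACAGAGAAUGGGGUGAGAACCACUGGCGCGGGUGACAUU-3′

Reading the template 3'→5' as shown, RNA polymerase pairs each base (A→U, T→A, G↔C) to build mRNA 5'→3' directly.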